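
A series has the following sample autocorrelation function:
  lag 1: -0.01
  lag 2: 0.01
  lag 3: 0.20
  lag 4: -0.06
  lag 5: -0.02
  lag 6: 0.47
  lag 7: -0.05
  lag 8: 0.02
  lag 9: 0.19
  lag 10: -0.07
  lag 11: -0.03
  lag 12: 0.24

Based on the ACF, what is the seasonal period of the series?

6

The largest autocorrelation is r_6 = 0.47, with a weaker echo at lag 12 (0.24); the remaining lags stay at or below 0.20.
The dominant spike at lag 6 indicates a seasonal period of 6.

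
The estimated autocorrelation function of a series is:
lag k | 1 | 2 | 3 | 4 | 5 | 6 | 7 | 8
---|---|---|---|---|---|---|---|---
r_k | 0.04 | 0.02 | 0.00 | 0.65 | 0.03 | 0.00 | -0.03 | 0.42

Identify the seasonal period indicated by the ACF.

4

The largest autocorrelation is r_4 = 0.65, with a weaker echo at lag 8 (0.42); the remaining lags stay at or below 0.04.
The dominant spike at lag 4 indicates a seasonal period of 4.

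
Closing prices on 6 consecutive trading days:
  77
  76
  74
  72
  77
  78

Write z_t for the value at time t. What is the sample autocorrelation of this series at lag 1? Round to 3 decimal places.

0.167

Mean z̄ = (77 + 76 + 74 + 72 + 77 + 78)/6 = 75.6667
Deviations from mean: 1.3333, 0.3333, -1.6667, -3.6667, 1.3333, 2.3333
Σ(z_t−z̄)(z_{t+1}−z̄) = (0.4444) + (-0.5556) + (6.1111) + (-4.8889) + (3.1111) = 4.2222
Denominator Σ(z_t−z̄)² = 25.3333
r_1 = 4.2222 / 25.3333 = 0.167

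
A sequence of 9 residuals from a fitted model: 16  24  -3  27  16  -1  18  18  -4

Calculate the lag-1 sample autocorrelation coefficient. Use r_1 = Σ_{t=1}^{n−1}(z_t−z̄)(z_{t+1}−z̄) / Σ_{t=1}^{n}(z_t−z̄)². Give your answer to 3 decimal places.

-0.439

Mean z̄ = (16 + 24 − 3 + 27 + 16 − 1 + 18 + 18 − 4)/9 = 12.3333
Numerator Σ_{t=1}^{8}(z_t−z̄)(z_{t+1}−z̄) = -492.1111
Denominator Σ(z_t−z̄)² = 1122.0000
r_1 = -492.1111 / 1122.0000 = -0.439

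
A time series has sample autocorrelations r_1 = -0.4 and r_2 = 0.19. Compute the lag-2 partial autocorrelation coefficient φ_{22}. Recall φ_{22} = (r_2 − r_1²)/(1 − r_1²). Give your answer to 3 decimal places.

0.036

φ_{22} = (r_2 − r_1²) / (1 − r_1²)
r_1² = (-0.4)² = 0.16
Numerator = 0.19 − 0.1600 = 0.0300; denominator = 1 − 0.1600 = 0.8400
φ_{22} = 0.0300 / 0.8400 = 0.036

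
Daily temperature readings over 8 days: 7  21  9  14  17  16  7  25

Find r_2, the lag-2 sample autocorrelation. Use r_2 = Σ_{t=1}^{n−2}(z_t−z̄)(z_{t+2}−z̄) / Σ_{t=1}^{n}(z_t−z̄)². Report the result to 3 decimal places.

0.067

Mean z̄ = (7 + 21 + 9 + 14 + 17 + 16 + 7 + 25)/8 = 14.5000
Deviations from mean: -7.5000, 6.5000, -5.5000, -0.5000, 2.5000, 1.5000, -7.5000, 10.5000
Σ(z_t−z̄)(z_{t+2}−z̄) = (41.2500) + (-3.2500) + (-13.7500) + (-0.7500) + (-18.7500) + (15.7500) = 20.5000
Denominator Σ(z_t−z̄)² = 304.0000
r_2 = 20.5000 / 304.0000 = 0.067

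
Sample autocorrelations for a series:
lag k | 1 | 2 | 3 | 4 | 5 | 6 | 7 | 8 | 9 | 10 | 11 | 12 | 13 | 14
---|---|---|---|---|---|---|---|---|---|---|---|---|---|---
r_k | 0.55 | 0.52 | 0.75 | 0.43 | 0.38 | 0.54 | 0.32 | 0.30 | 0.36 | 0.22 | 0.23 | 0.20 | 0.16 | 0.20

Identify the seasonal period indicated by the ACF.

3

The largest autocorrelation is r_3 = 0.75; the remaining lags stay at or below 0.55. The elevated value at lag 1 (0.55), dropping to 0.52 at lag 2, reflects decaying short-term dependence rather than seasonality.
The dominant spike at lag 3 indicates a seasonal period of 3.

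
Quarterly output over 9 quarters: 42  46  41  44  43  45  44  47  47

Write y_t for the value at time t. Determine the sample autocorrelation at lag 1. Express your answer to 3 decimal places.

Mean ȳ = (42 + 46 + 41 + 44 + 43 + 45 + 44 + 47 + 47)/9 = 44.3333
Numerator Σ_{t=1}^{8}(y_t−ȳ)(y_{t+1}−ȳ) = -2.7778
Denominator Σ(y_t−ȳ)² = 36.0000
r_1 = -2.7778 / 36.0000 = -0.077

-0.077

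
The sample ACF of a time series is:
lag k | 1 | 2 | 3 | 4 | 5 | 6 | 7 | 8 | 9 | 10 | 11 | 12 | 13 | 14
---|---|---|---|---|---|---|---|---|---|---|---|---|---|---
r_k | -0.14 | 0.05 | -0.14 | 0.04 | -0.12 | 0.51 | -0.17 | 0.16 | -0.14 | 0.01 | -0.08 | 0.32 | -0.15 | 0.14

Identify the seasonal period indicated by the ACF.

6

The largest autocorrelation is r_6 = 0.51, with a weaker echo at lag 12 (0.32); the remaining lags stay at or below 0.16.
The dominant spike at lag 6 indicates a seasonal period of 6.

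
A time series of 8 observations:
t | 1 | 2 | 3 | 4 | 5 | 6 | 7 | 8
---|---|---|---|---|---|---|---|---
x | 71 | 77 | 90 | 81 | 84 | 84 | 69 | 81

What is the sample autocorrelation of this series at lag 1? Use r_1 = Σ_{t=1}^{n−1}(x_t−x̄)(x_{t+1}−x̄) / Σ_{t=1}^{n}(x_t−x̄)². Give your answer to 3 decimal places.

Mean x̄ = (71 + 77 + 90 + 81 + 84 + 84 + 69 + 81)/8 = 79.6250
Deviations from mean: -8.6250, -2.6250, 10.3750, 1.3750, 4.3750, 4.3750, -10.6250, 1.3750
Σ(x_t−x̄)(x_{t+1}−x̄) = (22.6406) + (-27.2344) + (14.2656) + (6.0156) + (19.1406) + (-46.4844) + (-14.6094) = -26.2656
Denominator Σ(x_t−x̄)² = 343.8750
r_1 = -26.2656 / 343.8750 = -0.076

-0.076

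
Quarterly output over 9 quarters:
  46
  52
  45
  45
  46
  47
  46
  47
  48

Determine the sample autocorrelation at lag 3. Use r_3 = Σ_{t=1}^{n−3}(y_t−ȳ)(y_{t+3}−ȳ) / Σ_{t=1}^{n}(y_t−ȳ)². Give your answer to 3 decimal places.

Mean ȳ = (46 + 52 + 45 + 45 + 46 + 47 + 46 + 47 + 48)/9 = 46.8889
Σ(y_t−ȳ)(y_{t+3}−ȳ) = (1.6790) + (-4.5432) + (-0.2099) + (1.6790) + (-0.0988) + (0.1235) = -1.3704
Denominator Σ(y_t−ȳ)² = 36.8889
r_3 = -1.3704 / 36.8889 = -0.037

-0.037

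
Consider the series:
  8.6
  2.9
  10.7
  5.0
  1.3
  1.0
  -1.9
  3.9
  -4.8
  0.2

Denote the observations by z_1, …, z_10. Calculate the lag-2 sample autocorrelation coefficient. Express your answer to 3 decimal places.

Mean z̄ = (8.6 + 2.9 + 10.7 + 5.0 + 1.3 + 1.0 − 1.9 + 3.9 − 4.8 + 0.2)/10 = 2.6900
Numerator Σ_{t=1}^{8}(z_t−z̄)(z_{t+2}−z̄) = 68.4878
Denominator Σ(z_t−z̄)² = 194.0890
r_2 = 68.4878 / 194.0890 = 0.353

0.353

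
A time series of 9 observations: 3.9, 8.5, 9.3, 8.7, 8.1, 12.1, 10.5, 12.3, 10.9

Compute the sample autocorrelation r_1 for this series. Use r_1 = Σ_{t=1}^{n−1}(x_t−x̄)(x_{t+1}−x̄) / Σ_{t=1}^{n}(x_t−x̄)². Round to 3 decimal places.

Mean x̄ = (3.9 + 8.5 + 9.3 + 8.7 + 8.1 + 12.1 + 10.5 + 12.3 + 10.9)/9 = 9.3667
Numerator Σ_{t=1}^{8}(x_t−x̄)(x_{t+1}−x̄) = 13.1422
Denominator Σ(x_t−x̄)² = 52.4000
r_1 = 13.1422 / 52.4000 = 0.251

0.251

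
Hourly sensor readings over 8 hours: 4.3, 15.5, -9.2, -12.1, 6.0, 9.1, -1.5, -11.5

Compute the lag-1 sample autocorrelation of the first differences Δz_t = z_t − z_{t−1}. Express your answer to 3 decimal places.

-0.137

First differences Δz: 11.2, -24.7, -2.9, 18.1, 3.1, -10.6, -10.0
Mean of differences = -2.2571
Numerator Σ(Δz_t−Δz̄)(Δz_{t+1}−Δz̄) = -171.7161
Denominator Σ(Δz_t−Δz̄)² = 1257.8571
r_1(Δz) = -171.7161 / 1257.8571 = -0.137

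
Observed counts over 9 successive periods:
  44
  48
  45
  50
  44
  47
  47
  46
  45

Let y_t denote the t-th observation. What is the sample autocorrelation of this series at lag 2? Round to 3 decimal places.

0.388

Mean ȳ = (44 + 48 + 45 + 50 + 44 + 47 + 47 + 46 + 45)/9 = 46.2222
Numerator Σ_{t=1}^{7}(y_t−ȳ)(y_{t+2}−ȳ) = 12.2346
Denominator Σ(y_t−ȳ)² = 31.5556
r_2 = 12.2346 / 31.5556 = 0.388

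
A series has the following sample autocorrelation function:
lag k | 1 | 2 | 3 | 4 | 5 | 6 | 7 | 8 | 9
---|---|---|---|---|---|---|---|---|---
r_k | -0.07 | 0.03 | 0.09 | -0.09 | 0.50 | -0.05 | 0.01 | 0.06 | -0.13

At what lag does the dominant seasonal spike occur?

The largest autocorrelation is r_5 = 0.50; the remaining lags stay at or below 0.09.
The dominant spike at lag 5 indicates a seasonal period of 5.

5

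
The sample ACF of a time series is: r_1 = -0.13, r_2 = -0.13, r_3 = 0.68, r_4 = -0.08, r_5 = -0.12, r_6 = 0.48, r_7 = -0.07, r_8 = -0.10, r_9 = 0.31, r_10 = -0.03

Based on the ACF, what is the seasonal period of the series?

The largest autocorrelation is r_3 = 0.68, with weaker echoes at lags 6 (0.48) and 9 (0.31); the remaining lags stay at or below -0.03.
The dominant spike at lag 3 indicates a seasonal period of 3.

3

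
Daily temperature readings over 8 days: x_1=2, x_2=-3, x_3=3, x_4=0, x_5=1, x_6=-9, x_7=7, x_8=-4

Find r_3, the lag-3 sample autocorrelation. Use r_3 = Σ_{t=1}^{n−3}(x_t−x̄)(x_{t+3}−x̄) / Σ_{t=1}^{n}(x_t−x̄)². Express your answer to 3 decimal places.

-0.203

Mean x̄ = (2 − 3 + 3 + 0 + 1 − 9 + 7 − 4)/8 = -0.3750
Σ(x_t−x̄)(x_{t+3}−x̄) = (0.8906) + (-3.6094) + (-29.1094) + (2.7656) + (-4.9844) = -34.0469
Denominator Σ(x_t−x̄)² = 167.8750
r_3 = -34.0469 / 167.8750 = -0.203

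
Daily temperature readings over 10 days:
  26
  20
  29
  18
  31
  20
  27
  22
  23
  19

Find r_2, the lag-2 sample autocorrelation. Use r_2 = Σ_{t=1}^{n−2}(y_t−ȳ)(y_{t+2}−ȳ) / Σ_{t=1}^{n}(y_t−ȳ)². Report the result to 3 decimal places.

0.712

Mean ȳ = (26 + 20 + 29 + 18 + 31 + 20 + 27 + 22 + 23 + 19)/10 = 23.5000
Numerator Σ_{t=1}^{8}(y_t−ȳ)(y_{t+2}−ȳ) = 130.0000
Denominator Σ(y_t−ȳ)² = 182.5000
r_2 = 130.0000 / 182.5000 = 0.712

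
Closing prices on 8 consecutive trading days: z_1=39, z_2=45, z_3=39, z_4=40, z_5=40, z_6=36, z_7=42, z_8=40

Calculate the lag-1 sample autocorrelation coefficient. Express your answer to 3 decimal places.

Mean z̄ = (39 + 45 + 39 + 40 + 40 + 36 + 42 + 40)/8 = 40.1250
Deviations from mean: -1.1250, 4.8750, -1.1250, -0.1250, -0.1250, -4.1250, 1.8750, -0.1250
Numerator Σ_{t=1}^{7}(z_t−z̄)(z_{t+1}−z̄) = -18.2656
Denominator Σ(z_t−z̄)² = 46.8750
r_1 = -18.2656 / 46.8750 = -0.390

-0.390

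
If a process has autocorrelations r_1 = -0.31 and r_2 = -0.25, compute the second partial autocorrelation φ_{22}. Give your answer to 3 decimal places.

φ_{22} = (r_2 − r_1²) / (1 − r_1²)
r_1² = (-0.31)² = 0.0961
Numerator = -0.25 − 0.0961 = -0.3461; denominator = 1 − 0.0961 = 0.9039
φ_{22} = -0.3461 / 0.9039 = -0.383

-0.383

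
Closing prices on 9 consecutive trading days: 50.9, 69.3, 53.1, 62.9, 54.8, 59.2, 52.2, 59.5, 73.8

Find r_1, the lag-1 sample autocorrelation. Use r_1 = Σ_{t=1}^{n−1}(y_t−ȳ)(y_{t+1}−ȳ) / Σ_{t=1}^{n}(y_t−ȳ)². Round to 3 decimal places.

Mean ȳ = (50.9 + 69.3 + 53.1 + 62.9 + 54.8 + 59.2 + 52.2 + 59.5 + 73.8)/9 = 59.5222
Numerator Σ_{t=1}^{8}(y_t−ȳ)(y_{t+1}−ȳ) = -181.0183
Denominator Σ(y_t−ȳ)² = 502.4756
r_1 = -181.0183 / 502.4756 = -0.360

-0.360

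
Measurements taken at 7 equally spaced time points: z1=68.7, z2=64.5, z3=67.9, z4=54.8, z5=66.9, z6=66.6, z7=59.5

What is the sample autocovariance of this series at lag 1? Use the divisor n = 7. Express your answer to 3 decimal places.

-8.932

Mean z̄ = (68.7 + 64.5 + 67.9 + 54.8 + 66.9 + 66.6 + 59.5)/7 = 64.1286
Deviations: 4.5714, 0.3714, 3.7714, -9.3286, 2.7714, 2.4714, -4.6286
Σ_{t=1}^{6}(z_t−z̄)(z_{t+1}−z̄) = -62.5265
γ_1 = -62.5265 / 7 = -8.932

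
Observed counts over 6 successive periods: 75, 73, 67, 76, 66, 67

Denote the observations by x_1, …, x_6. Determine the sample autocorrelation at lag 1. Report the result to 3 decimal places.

Mean x̄ = (75 + 73 + 67 + 76 + 66 + 67)/6 = 70.6667
Deviations from mean: 4.3333, 2.3333, -3.6667, 5.3333, -4.6667, -3.6667
Numerator Σ_{t=1}^{5}(x_t−x̄)(x_{t+1}−x̄) = -25.7778
Denominator Σ(x_t−x̄)² = 101.3333
r_1 = -25.7778 / 101.3333 = -0.254

-0.254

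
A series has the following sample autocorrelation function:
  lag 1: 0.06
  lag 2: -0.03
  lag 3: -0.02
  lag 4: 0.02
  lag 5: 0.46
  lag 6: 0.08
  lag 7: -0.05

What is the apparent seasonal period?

5

The largest autocorrelation is r_5 = 0.46; the remaining lags stay at or below 0.08.
The dominant spike at lag 5 indicates a seasonal period of 5.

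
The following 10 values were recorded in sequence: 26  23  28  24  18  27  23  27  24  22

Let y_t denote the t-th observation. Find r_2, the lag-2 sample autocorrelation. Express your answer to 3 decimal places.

Mean ȳ = (26 + 23 + 28 + 24 + 18 + 27 + 23 + 27 + 24 + 22)/10 = 24.2000
Numerator Σ_{t=1}^{8}(y_t−ȳ)(y_{t+2}−ȳ) = -7.6800
Denominator Σ(y_t−ȳ)² = 79.6000
r_2 = -7.6800 / 79.6000 = -0.096

-0.096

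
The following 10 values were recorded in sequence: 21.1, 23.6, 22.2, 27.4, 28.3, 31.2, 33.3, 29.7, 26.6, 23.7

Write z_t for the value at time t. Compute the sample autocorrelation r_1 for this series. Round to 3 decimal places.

0.588

Mean z̄ = (21.1 + 23.6 + 22.2 + 27.4 + 28.3 + 31.2 + 33.3 + 29.7 + 26.6 + 23.7)/10 = 26.7100
Numerator Σ_{t=1}^{9}(z_t−z̄)(z_{t+1}−z̄) = 85.8929
Denominator Σ(z_t−z̄)² = 146.0890
r_1 = 85.8929 / 146.0890 = 0.588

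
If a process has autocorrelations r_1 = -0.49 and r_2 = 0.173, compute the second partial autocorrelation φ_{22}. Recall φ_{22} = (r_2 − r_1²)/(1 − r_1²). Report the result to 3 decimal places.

-0.088

φ_{22} = (r_2 − r_1²) / (1 − r_1²)
r_1² = (-0.49)² = 0.2401
Numerator = 0.173 − 0.2401 = -0.0671; denominator = 1 − 0.2401 = 0.7599
φ_{22} = -0.0671 / 0.7599 = -0.088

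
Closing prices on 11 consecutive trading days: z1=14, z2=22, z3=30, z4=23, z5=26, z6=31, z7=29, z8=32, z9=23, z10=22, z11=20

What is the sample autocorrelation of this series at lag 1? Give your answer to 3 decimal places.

Mean z̄ = (14 + 22 + 30 + 23 + 26 + 31 + 29 + 32 + 23 + 22 + 20)/11 = 24.7273
Numerator Σ_{t=1}^{10}(z_t−z̄)(z_{t+1}−z̄) = 74.4711
Denominator Σ(z_t−z̄)² = 298.1818
r_1 = 74.4711 / 298.1818 = 0.250

0.250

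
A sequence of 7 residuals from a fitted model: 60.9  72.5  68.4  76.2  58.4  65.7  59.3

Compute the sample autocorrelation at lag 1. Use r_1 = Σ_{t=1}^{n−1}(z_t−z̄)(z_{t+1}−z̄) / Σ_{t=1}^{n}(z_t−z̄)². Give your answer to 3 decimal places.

Mean z̄ = (60.9 + 72.5 + 68.4 + 76.2 + 58.4 + 65.7 + 59.3)/7 = 65.9143
Deviations from mean: -5.0143, 6.5857, 2.4857, 10.2857, -7.5143, -0.2143, -6.6143
Σ(z_t−z̄)(z_{t+1}−z̄) = (-33.0227) + (16.3702) + (25.5673) + (-77.2898) + (1.6102) + (1.4173) = -65.3473
Denominator Σ(z_t−z̄)² = 280.7486
r_1 = -65.3473 / 280.7486 = -0.233

-0.233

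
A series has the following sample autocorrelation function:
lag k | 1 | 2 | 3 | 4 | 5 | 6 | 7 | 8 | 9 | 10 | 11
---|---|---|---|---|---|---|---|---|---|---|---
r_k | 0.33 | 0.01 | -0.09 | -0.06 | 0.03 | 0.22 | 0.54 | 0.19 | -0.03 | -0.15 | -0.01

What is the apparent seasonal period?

7

The largest autocorrelation is r_7 = 0.54; the remaining lags stay at or below 0.33. The elevated value at lag 1 (0.33), dropping to 0.01 at lag 2, reflects decaying short-term dependence rather than seasonality.
The dominant spike at lag 7 indicates a seasonal period of 7.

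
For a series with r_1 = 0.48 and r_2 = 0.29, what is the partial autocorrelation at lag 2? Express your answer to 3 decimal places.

φ_{22} = (r_2 − r_1²) / (1 − r_1²)
r_1² = (0.48)² = 0.2304
Numerator = 0.29 − 0.2304 = 0.0596; denominator = 1 − 0.2304 = 0.7696
φ_{22} = 0.0596 / 0.7696 = 0.077

0.077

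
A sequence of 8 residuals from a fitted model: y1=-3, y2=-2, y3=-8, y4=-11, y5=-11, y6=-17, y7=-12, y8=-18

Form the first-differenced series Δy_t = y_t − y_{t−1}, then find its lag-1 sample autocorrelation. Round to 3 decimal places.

First differences Δy: 1, -6, -3, 0, -6, 5, -6
Mean of differences = -2.1429
Numerator Σ(Δy_t−Δȳ)(Δy_{t+1}−Δȳ) = -74.0204
Denominator Σ(Δy_t−Δȳ)² = 110.8571
r_1(Δy) = -74.0204 / 110.8571 = -0.668

-0.668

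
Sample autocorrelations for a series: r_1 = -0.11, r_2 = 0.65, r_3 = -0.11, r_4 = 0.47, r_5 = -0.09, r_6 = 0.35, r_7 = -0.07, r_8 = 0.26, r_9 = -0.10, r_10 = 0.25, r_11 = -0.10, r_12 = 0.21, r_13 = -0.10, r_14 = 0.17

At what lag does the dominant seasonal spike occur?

2

The largest autocorrelation is r_2 = 0.65, with weaker echoes at lags 4 (0.47), 6 (0.35), 8 (0.26), 10 (0.25), 12 (0.21) and 14 (0.17); the remaining lags stay at or below -0.07.
The dominant spike at lag 2 indicates a seasonal period of 2.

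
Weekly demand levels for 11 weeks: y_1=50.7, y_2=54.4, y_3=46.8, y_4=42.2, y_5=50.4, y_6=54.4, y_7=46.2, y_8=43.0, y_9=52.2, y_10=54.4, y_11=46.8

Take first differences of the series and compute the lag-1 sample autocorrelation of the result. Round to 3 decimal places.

-0.077

First differences Δy: 3.7, -7.6, -4.6, 8.2, 4.0, -8.2, -3.2, 9.2, 2.2, -7.6
Mean of differences = -0.3900
Numerator Σ(Δy_t−Δȳ)(Δy_{t+1}−Δȳ) = -30.7121
Denominator Σ(Δy_t−Δȳ)² = 399.0490
r_1(Δy) = -30.7121 / 399.0490 = -0.077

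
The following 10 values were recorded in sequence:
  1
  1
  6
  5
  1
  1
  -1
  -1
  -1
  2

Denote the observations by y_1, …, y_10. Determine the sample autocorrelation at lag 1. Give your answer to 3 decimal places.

Mean ȳ = (1 + 1 + 6 + 5 + 1 + 1 − 1 − 1 − 1 + 2)/10 = 1.4000
Numerator Σ_{t=1}^{9}(y_t−ȳ)(y_{t+1}−ȳ) = 24.6400
Denominator Σ(y_t−ȳ)² = 52.4000
r_1 = 24.6400 / 52.4000 = 0.470

0.470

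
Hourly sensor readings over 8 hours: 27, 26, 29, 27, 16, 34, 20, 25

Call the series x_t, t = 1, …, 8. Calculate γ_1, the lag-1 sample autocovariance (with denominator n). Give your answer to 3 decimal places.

-16.406

Mean x̄ = (27 + 26 + 29 + 27 + 16 + 34 + 20 + 25)/8 = 25.5000
Deviations: 1.5000, 0.5000, 3.5000, 1.5000, -9.5000, 8.5000, -5.5000, -0.5000
Σ_{t=1}^{7}(x_t−x̄)(x_{t+1}−x̄) = -131.2500
γ_1 = -131.2500 / 8 = -16.406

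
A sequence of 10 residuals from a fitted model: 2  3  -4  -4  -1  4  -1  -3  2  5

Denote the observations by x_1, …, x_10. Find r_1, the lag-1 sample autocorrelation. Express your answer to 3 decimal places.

0.141

Mean x̄ = (2 + 3 − 4 − 4 − 1 + 4 − 1 − 3 + 2 + 5)/10 = 0.3000
Numerator Σ_{t=1}^{9}(x_t−x̄)(x_{t+1}−x̄) = 14.1100
Denominator Σ(x_t−x̄)² = 100.1000
r_1 = 14.1100 / 100.1000 = 0.141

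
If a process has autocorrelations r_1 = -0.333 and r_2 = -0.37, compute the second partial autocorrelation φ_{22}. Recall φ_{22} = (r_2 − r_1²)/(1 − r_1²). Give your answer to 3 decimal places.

-0.541

φ_{22} = (r_2 − r_1²) / (1 − r_1²)
r_1² = (-0.333)² = 0.110889
Numerator = -0.37 − 0.1109 = -0.4809; denominator = 1 − 0.1109 = 0.8891
φ_{22} = -0.4809 / 0.8891 = -0.541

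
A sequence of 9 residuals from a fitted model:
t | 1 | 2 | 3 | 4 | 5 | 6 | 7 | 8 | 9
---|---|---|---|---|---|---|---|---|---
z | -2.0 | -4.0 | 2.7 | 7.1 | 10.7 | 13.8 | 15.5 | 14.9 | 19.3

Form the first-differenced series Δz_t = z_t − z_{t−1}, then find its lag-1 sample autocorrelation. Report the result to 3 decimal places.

-0.224

First differences Δz: -2.0, 6.7, 4.4, 3.6, 3.1, 1.7, -0.6, 4.4
Mean of differences = 2.6625
Numerator Σ(Δz_t−Δz̄)(Δz_{t+1}−Δz̄) = -12.7202
Denominator Σ(Δz_t−Δz̄)² = 56.7188
r_1(Δz) = -12.7202 / 56.7188 = -0.224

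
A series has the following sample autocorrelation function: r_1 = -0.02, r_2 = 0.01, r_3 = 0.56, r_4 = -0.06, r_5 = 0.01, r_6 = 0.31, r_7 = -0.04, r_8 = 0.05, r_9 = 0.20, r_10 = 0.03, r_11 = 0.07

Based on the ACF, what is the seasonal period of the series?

The largest autocorrelation is r_3 = 0.56, with weaker echoes at lags 6 (0.31) and 9 (0.20); the remaining lags stay at or below 0.07.
The dominant spike at lag 3 indicates a seasonal period of 3.

3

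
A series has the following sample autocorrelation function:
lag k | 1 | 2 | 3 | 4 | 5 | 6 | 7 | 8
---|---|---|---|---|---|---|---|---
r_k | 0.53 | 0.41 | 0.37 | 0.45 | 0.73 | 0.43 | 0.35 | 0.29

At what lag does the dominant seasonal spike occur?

5

The largest autocorrelation is r_5 = 0.73; the remaining lags stay at or below 0.53. The elevated value at lag 1 (0.53), dropping to 0.41 at lag 2, reflects decaying short-term dependence rather than seasonality.
The dominant spike at lag 5 indicates a seasonal period of 5.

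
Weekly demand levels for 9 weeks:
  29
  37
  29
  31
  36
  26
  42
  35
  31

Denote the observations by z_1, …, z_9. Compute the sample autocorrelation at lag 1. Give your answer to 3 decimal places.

Mean z̄ = (29 + 37 + 29 + 31 + 36 + 26 + 42 + 35 + 31)/9 = 32.8889
Numerator Σ_{t=1}^{8}(z_t−z̄)(z_{t+1}−z̄) = -99.4568
Denominator Σ(z_t−z̄)² = 198.8889
r_1 = -99.4568 / 198.8889 = -0.500

-0.500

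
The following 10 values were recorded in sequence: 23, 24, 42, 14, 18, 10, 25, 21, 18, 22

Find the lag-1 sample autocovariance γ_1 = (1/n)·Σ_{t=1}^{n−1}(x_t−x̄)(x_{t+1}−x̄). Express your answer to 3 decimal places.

-7.429

Mean x̄ = (23 + 24 + 42 + 14 + 18 + 10 + 25 + 21 + 18 + 22)/10 = 21.7000
Σ_{t=1}^{9}(x_t−x̄)(x_{t+1}−x̄) = -74.2900
γ_1 = -74.2900 / 10 = -7.429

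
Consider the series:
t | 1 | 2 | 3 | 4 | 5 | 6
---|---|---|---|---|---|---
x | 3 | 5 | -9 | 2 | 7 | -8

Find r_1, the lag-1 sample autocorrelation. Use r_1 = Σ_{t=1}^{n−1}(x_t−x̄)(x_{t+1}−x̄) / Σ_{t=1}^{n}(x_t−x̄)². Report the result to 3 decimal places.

Mean x̄ = (3 + 5 − 9 + 2 + 7 − 8)/6 = 0.0000
Deviations from mean: 3.0000, 5.0000, -9.0000, 2.0000, 7.0000, -8.0000
Numerator Σ_{t=1}^{5}(x_t−x̄)(x_{t+1}−x̄) = -90.0000
Denominator Σ(x_t−x̄)² = 232.0000
r_1 = -90.0000 / 232.0000 = -0.388

-0.388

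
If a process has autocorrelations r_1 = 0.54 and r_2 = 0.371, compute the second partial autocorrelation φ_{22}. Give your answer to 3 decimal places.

φ_{22} = (r_2 − r_1²) / (1 − r_1²)
r_1² = (0.54)² = 0.2916
Numerator = 0.371 − 0.2916 = 0.0794; denominator = 1 − 0.2916 = 0.7084
φ_{22} = 0.0794 / 0.7084 = 0.112

0.112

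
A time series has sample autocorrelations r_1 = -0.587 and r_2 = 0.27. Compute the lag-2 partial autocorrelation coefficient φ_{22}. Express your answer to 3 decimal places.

-0.114

φ_{22} = (r_2 − r_1²) / (1 − r_1²)
r_1² = (-0.587)² = 0.344569
Numerator = 0.27 − 0.3446 = -0.0746; denominator = 1 − 0.3446 = 0.6554
φ_{22} = -0.0746 / 0.6554 = -0.114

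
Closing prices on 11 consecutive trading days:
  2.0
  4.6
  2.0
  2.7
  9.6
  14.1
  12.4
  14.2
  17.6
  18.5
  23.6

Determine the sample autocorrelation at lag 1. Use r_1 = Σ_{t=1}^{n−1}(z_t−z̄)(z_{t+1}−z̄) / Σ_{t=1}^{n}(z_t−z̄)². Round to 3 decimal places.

Mean z̄ = (2.0 + 4.6 + 2.0 + 2.7 + 9.6 + 14.1 + 12.4 + 14.2 + 17.6 + 18.5 + 23.6)/11 = 11.0273
Numerator Σ_{t=1}^{10}(z_t−z̄)(z_{t+1}−z̄) = 371.2093
Denominator Σ(z_t−z̄)² = 554.1818
r_1 = 371.2093 / 554.1818 = 0.670

0.670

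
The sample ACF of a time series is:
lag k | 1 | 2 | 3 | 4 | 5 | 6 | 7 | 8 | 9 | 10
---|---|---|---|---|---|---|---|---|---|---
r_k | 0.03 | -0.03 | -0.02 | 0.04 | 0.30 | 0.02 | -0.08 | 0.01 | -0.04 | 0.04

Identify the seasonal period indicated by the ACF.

The largest autocorrelation is r_5 = 0.30; the remaining lags stay at or below 0.04.
The dominant spike at lag 5 indicates a seasonal period of 5.

5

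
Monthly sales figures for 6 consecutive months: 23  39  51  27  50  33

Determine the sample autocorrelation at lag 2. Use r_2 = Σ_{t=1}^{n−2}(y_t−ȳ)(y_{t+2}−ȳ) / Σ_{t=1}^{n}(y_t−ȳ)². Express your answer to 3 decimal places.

0.008

Mean ȳ = (23 + 39 + 51 + 27 + 50 + 33)/6 = 37.1667
Deviations from mean: -14.1667, 1.8333, 13.8333, -10.1667, 12.8333, -4.1667
Numerator Σ_{t=1}^{4}(y_t−ȳ)(y_{t+2}−ȳ) = 5.2778
Denominator Σ(y_t−ȳ)² = 680.8333
r_2 = 5.2778 / 680.8333 = 0.008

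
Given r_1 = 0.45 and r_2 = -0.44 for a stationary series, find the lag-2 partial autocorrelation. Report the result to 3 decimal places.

φ_{22} = (r_2 − r_1²) / (1 − r_1²)
r_1² = (0.45)² = 0.2025
Numerator = -0.44 − 0.2025 = -0.6425; denominator = 1 − 0.2025 = 0.7975
φ_{22} = -0.6425 / 0.7975 = -0.806

-0.806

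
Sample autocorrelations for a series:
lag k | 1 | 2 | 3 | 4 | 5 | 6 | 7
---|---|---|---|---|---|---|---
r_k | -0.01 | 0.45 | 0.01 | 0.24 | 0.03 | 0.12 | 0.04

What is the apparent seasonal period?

2

The largest autocorrelation is r_2 = 0.45, with a weaker echo at lag 4 (0.24); the remaining lags stay at or below 0.12.
The dominant spike at lag 2 indicates a seasonal period of 2.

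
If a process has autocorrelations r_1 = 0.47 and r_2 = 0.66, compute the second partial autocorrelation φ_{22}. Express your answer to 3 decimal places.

φ_{22} = (r_2 − r_1²) / (1 − r_1²)
r_1² = (0.47)² = 0.2209
Numerator = 0.66 − 0.2209 = 0.4391; denominator = 1 − 0.2209 = 0.7791
φ_{22} = 0.4391 / 0.7791 = 0.564

0.564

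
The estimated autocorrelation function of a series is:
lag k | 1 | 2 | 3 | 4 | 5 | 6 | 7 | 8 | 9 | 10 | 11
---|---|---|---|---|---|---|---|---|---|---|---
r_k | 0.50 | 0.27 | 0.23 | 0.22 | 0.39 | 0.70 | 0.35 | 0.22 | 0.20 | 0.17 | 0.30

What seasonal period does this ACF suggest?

The largest autocorrelation is r_6 = 0.70; the remaining lags stay at or below 0.50. The elevated value at lag 1 (0.50), dropping to 0.27 at lag 2, reflects decaying short-term dependence rather than seasonality.
The dominant spike at lag 6 indicates a seasonal period of 6.

6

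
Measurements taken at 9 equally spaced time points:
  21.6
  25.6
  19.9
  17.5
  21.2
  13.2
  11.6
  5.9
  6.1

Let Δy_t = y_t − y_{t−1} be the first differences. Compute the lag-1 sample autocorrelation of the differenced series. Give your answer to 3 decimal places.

First differences Δy: 4.0, -5.7, -2.4, 3.7, -8.0, -1.6, -5.7, 0.2
Mean of differences = -1.9375
Numerator Σ(Δy_t−Δȳ)(Δy_{t+1}−Δȳ) = -68.7427
Denominator Σ(Δy_t−Δȳ)² = 136.9988
r_1(Δy) = -68.7427 / 136.9988 = -0.502

-0.502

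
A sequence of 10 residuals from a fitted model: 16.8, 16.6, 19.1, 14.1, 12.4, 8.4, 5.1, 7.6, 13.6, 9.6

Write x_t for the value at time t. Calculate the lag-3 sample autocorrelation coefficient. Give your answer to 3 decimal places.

-0.090

Mean x̄ = (16.8 + 16.6 + 19.1 + 14.1 + 12.4 + 8.4 + 5.1 + 7.6 + 13.6 + 9.6)/10 = 12.3300
Σ(x_t−x̄)(x_{t+3}−x̄) = (7.9119) + (0.2989) + (-26.6061) + (-12.7971) + (-0.3311) + (-4.9911) + (19.7379) = -16.7767
Denominator Σ(x_t−x̄)² = 186.3410
r_3 = -16.7767 / 186.3410 = -0.090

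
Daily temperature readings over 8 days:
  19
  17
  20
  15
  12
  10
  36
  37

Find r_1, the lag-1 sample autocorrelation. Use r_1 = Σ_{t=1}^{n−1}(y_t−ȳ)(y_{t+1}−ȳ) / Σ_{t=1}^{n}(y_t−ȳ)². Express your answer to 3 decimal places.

Mean ȳ = (19 + 17 + 20 + 15 + 12 + 10 + 36 + 37)/8 = 20.7500
Deviations from mean: -1.7500, -3.7500, -0.7500, -5.7500, -8.7500, -10.7500, 15.2500, 16.2500
Numerator Σ_{t=1}^{7}(y_t−ȳ)(y_{t+1}−ȳ) = 241.9375
Denominator Σ(y_t−ȳ)² = 739.5000
r_1 = 241.9375 / 739.5000 = 0.327

0.327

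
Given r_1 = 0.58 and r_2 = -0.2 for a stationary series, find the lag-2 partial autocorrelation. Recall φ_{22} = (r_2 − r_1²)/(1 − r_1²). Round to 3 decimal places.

φ_{22} = (r_2 − r_1²) / (1 − r_1²)
r_1² = (0.58)² = 0.3364
Numerator = -0.2 − 0.3364 = -0.5364; denominator = 1 − 0.3364 = 0.6636
φ_{22} = -0.5364 / 0.6636 = -0.808

-0.808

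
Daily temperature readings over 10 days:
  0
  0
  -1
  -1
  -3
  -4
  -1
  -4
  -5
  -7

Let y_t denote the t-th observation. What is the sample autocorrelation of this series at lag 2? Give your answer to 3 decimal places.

0.180

Mean ȳ = (0 + 0 − 1 − 1 − 3 − 4 − 1 − 4 − 5 − 7)/10 = -2.6000
Numerator Σ_{t=1}^{8}(y_t−ȳ)(y_{t+2}−ȳ) = 9.0800
Denominator Σ(y_t−ȳ)² = 50.4000
r_2 = 9.0800 / 50.4000 = 0.180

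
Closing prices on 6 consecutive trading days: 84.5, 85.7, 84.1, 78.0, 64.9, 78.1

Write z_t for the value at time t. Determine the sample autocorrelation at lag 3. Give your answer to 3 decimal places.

Mean z̄ = (84.5 + 85.7 + 84.1 + 78.0 + 64.9 + 78.1)/6 = 79.2167
Deviations from mean: 5.2833, 6.4833, 4.8833, -1.2167, -14.3167, -1.1167
Numerator Σ_{t=1}^{3}(z_t−z̄)(z_{t+3}−z̄) = -104.7008
Denominator Σ(z_t−z̄)² = 301.4883
r_3 = -104.7008 / 301.4883 = -0.347

-0.347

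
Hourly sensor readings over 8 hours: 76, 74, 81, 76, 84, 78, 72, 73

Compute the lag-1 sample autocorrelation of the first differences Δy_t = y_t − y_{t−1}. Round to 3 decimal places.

-0.506

First differences Δy: -2, 7, -5, 8, -6, -6, 1
Mean of differences = -0.4286
Numerator Σ(Δy_t−Δȳ)(Δy_{t+1}−Δȳ) = -108.0408
Denominator Σ(Δy_t−Δȳ)² = 213.7143
r_1(Δy) = -108.0408 / 213.7143 = -0.506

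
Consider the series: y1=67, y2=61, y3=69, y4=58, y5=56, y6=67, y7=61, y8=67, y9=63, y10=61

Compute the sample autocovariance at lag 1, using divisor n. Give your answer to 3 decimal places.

Mean ȳ = (67 + 61 + 69 + 58 + 56 + 67 + 61 + 67 + 63 + 61)/10 = 63.0000
Σ_{t=1}^{9}(y_t−ȳ)(y_{t+1}−ȳ) = -59.0000
γ_1 = -59.0000 / 10 = -5.900

-5.900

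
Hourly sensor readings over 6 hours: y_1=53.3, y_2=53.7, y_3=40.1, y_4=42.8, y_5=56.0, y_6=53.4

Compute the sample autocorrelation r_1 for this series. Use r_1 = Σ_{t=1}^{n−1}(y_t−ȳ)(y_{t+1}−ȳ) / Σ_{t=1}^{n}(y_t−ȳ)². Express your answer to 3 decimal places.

Mean ȳ = (53.3 + 53.7 + 40.1 + 42.8 + 56.0 + 53.4)/6 = 49.8833
Deviations from mean: 3.4167, 3.8167, -9.7833, -7.0833, 6.1167, 3.5167
Σ(y_t−ȳ)(y_{t+1}−ȳ) = (13.0403) + (-37.3397) + (69.2986) + (-43.3264) + (21.5103) = 23.1831
Denominator Σ(y_t−ȳ)² = 221.9083
r_1 = 23.1831 / 221.9083 = 0.104

0.104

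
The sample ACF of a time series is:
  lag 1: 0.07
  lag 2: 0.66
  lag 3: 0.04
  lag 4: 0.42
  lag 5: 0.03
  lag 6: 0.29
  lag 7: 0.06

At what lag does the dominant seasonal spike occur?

2

The largest autocorrelation is r_2 = 0.66, with weaker echoes at lags 4 (0.42) and 6 (0.29); the remaining lags stay at or below 0.07.
The dominant spike at lag 2 indicates a seasonal period of 2.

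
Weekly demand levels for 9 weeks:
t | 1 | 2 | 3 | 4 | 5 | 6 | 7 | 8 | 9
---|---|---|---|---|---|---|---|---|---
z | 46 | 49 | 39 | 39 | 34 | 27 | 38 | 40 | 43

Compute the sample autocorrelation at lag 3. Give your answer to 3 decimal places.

Mean z̄ = (46 + 49 + 39 + 39 + 34 + 27 + 38 + 40 + 43)/9 = 39.4444
Σ(z_t−z̄)(z_{t+3}−z̄) = (-2.9136) + (-52.0247) + (5.5309) + (0.6420) + (-3.0247) + (-44.2469) = -96.0370
Denominator Σ(z_t−z̄)² = 334.2222
r_3 = -96.0370 / 334.2222 = -0.287

-0.287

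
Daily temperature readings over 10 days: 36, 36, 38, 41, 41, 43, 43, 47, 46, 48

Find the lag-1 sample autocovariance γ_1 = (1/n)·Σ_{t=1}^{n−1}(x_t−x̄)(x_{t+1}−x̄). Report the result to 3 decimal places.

11.389

Mean x̄ = (36 + 36 + 38 + 41 + 41 + 43 + 43 + 47 + 46 + 48)/10 = 41.9000
Σ_{t=1}^{9}(x_t−x̄)(x_{t+1}−x̄) = 113.8900
γ_1 = 113.8900 / 10 = 11.389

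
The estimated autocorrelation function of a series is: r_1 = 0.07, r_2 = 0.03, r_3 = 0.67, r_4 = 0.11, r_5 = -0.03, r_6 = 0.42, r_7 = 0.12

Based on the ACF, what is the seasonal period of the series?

3

The largest autocorrelation is r_3 = 0.67, with a weaker echo at lag 6 (0.42); the remaining lags stay at or below 0.12.
The dominant spike at lag 3 indicates a seasonal period of 3.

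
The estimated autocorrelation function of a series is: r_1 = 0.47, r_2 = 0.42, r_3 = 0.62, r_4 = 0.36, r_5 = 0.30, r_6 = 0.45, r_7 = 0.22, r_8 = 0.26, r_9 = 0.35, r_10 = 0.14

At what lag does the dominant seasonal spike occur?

The largest autocorrelation is r_3 = 0.62; the remaining lags stay at or below 0.47. The elevated value at lag 1 (0.47), dropping to 0.42 at lag 2, reflects decaying short-term dependence rather than seasonality.
The dominant spike at lag 3 indicates a seasonal period of 3.

3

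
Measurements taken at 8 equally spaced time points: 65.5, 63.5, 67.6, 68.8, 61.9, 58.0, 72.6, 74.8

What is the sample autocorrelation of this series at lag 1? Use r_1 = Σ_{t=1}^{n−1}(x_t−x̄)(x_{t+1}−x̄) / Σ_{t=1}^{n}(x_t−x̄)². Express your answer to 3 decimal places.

0.139

Mean x̄ = (65.5 + 63.5 + 67.6 + 68.8 + 61.9 + 58.0 + 72.6 + 74.8)/8 = 66.5875
Σ(x_t−x̄)(x_{t+1}−x̄) = (3.3577) + (-3.1261) + (2.2402) + (-10.3711) + (40.2539) + (-51.6323) + (49.3777) = 30.0998
Denominator Σ(x_t−x̄)² = 215.9488
r_1 = 30.0998 / 215.9488 = 0.139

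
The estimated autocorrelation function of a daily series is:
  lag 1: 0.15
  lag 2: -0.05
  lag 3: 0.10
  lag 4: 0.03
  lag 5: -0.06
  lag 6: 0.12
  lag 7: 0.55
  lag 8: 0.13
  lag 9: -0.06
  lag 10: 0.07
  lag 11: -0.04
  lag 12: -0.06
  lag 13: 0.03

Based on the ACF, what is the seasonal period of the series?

7

The largest autocorrelation is r_7 = 0.55; the remaining lags stay at or below 0.15.
The dominant spike at lag 7 indicates a seasonal period of 7.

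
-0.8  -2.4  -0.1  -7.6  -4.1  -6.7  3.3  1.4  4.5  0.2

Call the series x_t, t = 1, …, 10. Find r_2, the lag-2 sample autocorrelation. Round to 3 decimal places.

0.291

Mean x̄ = (-0.8 − 2.4 − 0.1 − 7.6 − 4.1 − 6.7 + 3.3 + 1.4 + 4.5 + 0.2)/10 = -1.2300
Numerator Σ_{t=1}^{8}(x_t−x̄)(x_{t+2}−x̄) = 41.8702
Denominator Σ(x_t−x̄)² = 143.8810
r_2 = 41.8702 / 143.8810 = 0.291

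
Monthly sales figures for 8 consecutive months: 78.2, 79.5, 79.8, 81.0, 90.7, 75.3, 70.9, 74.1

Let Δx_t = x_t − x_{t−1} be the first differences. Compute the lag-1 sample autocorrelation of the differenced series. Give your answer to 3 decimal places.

-0.245

First differences Δx: 1.3, 0.3, 1.2, 9.7, -15.4, -4.4, 3.2
Mean of differences = -0.5857
Numerator Σ(Δx_t−Δx̄)(Δx_{t+1}−Δx̄) = -88.6902
Denominator Σ(Δx_t−Δx̄)² = 361.6686
r_1(Δx) = -88.6902 / 361.6686 = -0.245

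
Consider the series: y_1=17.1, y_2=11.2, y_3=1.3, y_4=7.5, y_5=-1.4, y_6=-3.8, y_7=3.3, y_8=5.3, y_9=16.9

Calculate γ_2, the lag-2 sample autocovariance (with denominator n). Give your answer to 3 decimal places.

Mean ȳ = (17.1 + 11.2 + 1.3 + 7.5 − 1.4 − 3.8 + 3.3 + 5.3 + 16.9)/9 = 6.3778
Σ_{t=1}^{7}(y_t−ȳ)(y_{t+2}−ȳ) = -18.4388
γ_2 = -18.4388 / 9 = -2.049

-2.049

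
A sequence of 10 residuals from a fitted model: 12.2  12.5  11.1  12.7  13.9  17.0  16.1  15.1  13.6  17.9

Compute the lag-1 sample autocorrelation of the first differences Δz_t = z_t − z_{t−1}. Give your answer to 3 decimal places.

-0.143

First differences Δz: 0.3, -1.4, 1.6, 1.2, 3.1, -0.9, -1.0, -1.5, 4.3
Mean of differences = 0.6333
Numerator Σ(Δz_t−Δz̄)(Δz_{t+1}−Δz̄) = -4.9578
Denominator Σ(Δz_t−Δz̄)² = 34.6000
r_1(Δz) = -4.9578 / 34.6000 = -0.143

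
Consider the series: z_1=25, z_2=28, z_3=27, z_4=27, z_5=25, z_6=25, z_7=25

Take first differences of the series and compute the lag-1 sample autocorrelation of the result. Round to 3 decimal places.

First differences Δz: 3, -1, 0, -2, 0, 0
Mean of differences = 0.0000
Numerator Σ(Δz_t−Δz̄)(Δz_{t+1}−Δz̄) = -3.0000
Denominator Σ(Δz_t−Δz̄)² = 14.0000
r_1(Δz) = -3.0000 / 14.0000 = -0.214

-0.214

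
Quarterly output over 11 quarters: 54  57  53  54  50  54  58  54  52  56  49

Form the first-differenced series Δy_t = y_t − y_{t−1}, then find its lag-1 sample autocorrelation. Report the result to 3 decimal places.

First differences Δy: 3, -4, 1, -4, 4, 4, -4, -2, 4, -7
Mean of differences = -0.5000
Numerator Σ(Δy_t−Δȳ)(Δy_{t+1}−Δȳ) = -64.7500
Denominator Σ(Δy_t−Δȳ)² = 156.5000
r_1(Δy) = -64.7500 / 156.5000 = -0.414

-0.414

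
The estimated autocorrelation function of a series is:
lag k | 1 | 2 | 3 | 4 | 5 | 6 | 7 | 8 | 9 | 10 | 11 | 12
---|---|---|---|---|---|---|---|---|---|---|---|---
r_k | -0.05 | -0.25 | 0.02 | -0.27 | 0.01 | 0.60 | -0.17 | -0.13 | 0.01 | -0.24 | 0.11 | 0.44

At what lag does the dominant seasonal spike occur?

The largest autocorrelation is r_6 = 0.60, with a weaker echo at lag 12 (0.44); the remaining lags stay at or below 0.11.
The dominant spike at lag 6 indicates a seasonal period of 6.

6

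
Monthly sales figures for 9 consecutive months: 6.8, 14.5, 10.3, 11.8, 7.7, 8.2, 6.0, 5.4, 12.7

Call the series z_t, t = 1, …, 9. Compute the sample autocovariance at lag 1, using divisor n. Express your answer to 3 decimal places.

-0.482

Mean z̄ = (6.8 + 14.5 + 10.3 + 11.8 + 7.7 + 8.2 + 6.0 + 5.4 + 12.7)/9 = 9.2667
Σ_{t=1}^{8}(z_t−z̄)(z_{t+1}−z̄) = -4.3411
γ_1 = -4.3411 / 9 = -0.482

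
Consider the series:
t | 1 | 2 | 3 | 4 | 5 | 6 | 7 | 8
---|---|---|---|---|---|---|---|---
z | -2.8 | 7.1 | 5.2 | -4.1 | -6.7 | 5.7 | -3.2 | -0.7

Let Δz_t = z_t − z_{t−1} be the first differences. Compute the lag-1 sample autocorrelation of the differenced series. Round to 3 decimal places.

-0.320

First differences Δz: 9.9, -1.9, -9.3, -2.6, 12.4, -8.9, 2.5
Mean of differences = 0.3000
Numerator Σ(Δz_t−Δz̄)(Δz_{t+1}−Δz̄) = -138.8100
Denominator Σ(Δz_t−Δz̄)² = 433.4600
r_1(Δz) = -138.8100 / 433.4600 = -0.320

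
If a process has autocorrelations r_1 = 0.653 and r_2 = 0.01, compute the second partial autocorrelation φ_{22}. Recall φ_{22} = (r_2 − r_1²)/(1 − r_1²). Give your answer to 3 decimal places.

-0.726

φ_{22} = (r_2 − r_1²) / (1 − r_1²)
r_1² = (0.653)² = 0.426409
Numerator = 0.01 − 0.4264 = -0.4164; denominator = 1 − 0.4264 = 0.5736
φ_{22} = -0.4164 / 0.5736 = -0.726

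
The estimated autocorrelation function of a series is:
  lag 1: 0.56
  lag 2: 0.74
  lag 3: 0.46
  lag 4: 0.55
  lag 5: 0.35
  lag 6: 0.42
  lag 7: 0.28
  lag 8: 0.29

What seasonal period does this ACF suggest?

The largest autocorrelation is r_2 = 0.74; the remaining lags stay at or below 0.56.
The dominant spike at lag 2 indicates a seasonal period of 2.

2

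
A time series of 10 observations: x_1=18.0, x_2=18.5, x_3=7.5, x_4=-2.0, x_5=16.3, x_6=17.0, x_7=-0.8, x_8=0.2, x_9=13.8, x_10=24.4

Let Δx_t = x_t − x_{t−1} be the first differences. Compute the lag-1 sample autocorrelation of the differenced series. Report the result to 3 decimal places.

First differences Δx: 0.5, -11.0, -9.5, 18.3, 0.7, -17.8, 1.0, 13.6, 10.6
Mean of differences = 0.7111
Numerator Σ(Δx_t−Δx̄)(Δx_{t+1}−Δx̄) = 68.2965
Denominator Σ(Δx_t−Δx̄)² = 1157.4889
r_1(Δx) = 68.2965 / 1157.4889 = 0.059

0.059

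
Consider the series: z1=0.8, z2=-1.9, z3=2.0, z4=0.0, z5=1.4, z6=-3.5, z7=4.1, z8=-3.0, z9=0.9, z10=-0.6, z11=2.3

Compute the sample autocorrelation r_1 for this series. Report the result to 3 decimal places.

-0.764

Mean z̄ = (0.8 − 1.9 + 2.0 + 0.0 + 1.4 − 3.5 + 4.1 − 3.0 + 0.9 − 0.6 + 2.3)/11 = 0.2273
Numerator Σ_{t=1}^{10}(z_t−z̄)(z_{t+1}−z̄) = -41.4053
Denominator Σ(z_t−z̄)² = 54.1618
r_1 = -41.4053 / 54.1618 = -0.764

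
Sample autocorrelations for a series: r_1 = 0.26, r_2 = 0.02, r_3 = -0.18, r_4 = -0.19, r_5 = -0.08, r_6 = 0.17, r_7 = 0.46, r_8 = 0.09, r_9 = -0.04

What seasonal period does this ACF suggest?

7

The largest autocorrelation is r_7 = 0.46; the remaining lags stay at or below 0.26. The elevated value at lag 1 (0.26), dropping to 0.02 at lag 2, reflects decaying short-term dependence rather than seasonality.
The dominant spike at lag 7 indicates a seasonal period of 7.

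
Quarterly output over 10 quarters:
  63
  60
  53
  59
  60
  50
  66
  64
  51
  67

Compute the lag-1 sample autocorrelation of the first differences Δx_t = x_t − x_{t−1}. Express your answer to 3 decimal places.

-0.450

First differences Δx: -3, -7, 6, 1, -10, 16, -2, -13, 16
Mean of differences = 0.4444
Numerator Σ(Δx_t−Δx̄)(Δx_{t+1}−Δx̄) = -395.1975
Denominator Σ(Δx_t−Δx̄)² = 878.2222
r_1(Δx) = -395.1975 / 878.2222 = -0.450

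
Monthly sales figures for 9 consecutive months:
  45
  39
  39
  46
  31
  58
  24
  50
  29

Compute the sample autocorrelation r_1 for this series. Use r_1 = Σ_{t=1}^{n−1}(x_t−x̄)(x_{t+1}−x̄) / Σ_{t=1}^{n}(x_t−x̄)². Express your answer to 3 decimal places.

-0.831

Mean x̄ = (45 + 39 + 39 + 46 + 31 + 58 + 24 + 50 + 29)/9 = 40.1111
Numerator Σ_{t=1}^{8}(x_t−x̄)(x_{t+1}−x̄) = -784.7901
Denominator Σ(x_t−x̄)² = 944.8889
r_1 = -784.7901 / 944.8889 = -0.831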